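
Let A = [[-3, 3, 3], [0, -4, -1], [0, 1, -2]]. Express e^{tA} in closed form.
A has Jordan form J = [[-3, 1, 0], [0, -3, 0], [0, 0, -3]] with A = PJP^{-1}, so e^{tA} = P e^{tJ} P^{-1}.

For a Jordan block J_k(λ), e^{tJ_k(λ)} = e^{λt} · (I + tN + t^2 N^2/2! + ... + t^{k-1} N^{k-1}/(k-1)!) where N is the nilpotent superdiagonal part.

Assembling the blocks and conjugating back gives the entries of e^{tA} as shown above.

e^{tA} = [[e^{-3*t}, 3*t*e^{-3*t}, 3*t*e^{-3*t}], [0, (1 - t)*e^{-3*t}, -t*e^{-3*t}], [0, t*e^{-3*t}, (t + 1)*e^{-3*t}]]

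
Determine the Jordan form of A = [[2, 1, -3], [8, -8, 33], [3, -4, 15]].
The characteristic polynomial is det(xI - A) = (x - 3)^3, so the eigenvalues are 3 (algebraic multiplicity 3).

For λ = 3: rank(A - 3I) = 2, rank((A - 3I)^2) = 1, rank((A - 3I)^3) = 0. The eigenspace has dimension 3 - 2 = 1, so there is 1 Jordan block; the rank sequence gives block sizes [3].

Assembling the blocks gives the Jordan form J above.

J = [[3, 1, 0], [0, 3, 1], [0, 0, 3]]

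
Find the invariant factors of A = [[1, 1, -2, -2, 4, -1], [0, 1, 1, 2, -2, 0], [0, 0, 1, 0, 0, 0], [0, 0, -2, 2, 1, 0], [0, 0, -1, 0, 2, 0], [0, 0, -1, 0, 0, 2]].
The Jordan structure of A has elementary divisors (x - 1)^3, (x - 2)^2, (x - 2). Arranging the block sizes at each eigenvalue in decreasing order and taking row products gives the invariant factors.

Invariant factors (smallest first, each dividing the next): x - 2, (x - 2)^2(x - 1)^3.

Check: the last factor (x - 2)^2(x - 1)^3 is the minimal polynomial, and the product (x - 2)^3(x - 1)^3 is the characteristic polynomial.

x - 2, (x - 2)^2(x - 1)^3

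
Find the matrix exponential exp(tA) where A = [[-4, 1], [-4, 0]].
A has Jordan form J = [[-2, 1], [0, -2]] with A = PJP^{-1}, so e^{tA} = P e^{tJ} P^{-1}.

For a Jordan block J_k(λ), e^{tJ_k(λ)} = e^{λt} · (I + tN + t^2 N^2/2! + ... + t^{k-1} N^{k-1}/(k-1)!) where N is the nilpotent superdiagonal part.

Assembling the blocks and conjugating back gives the entries of e^{tA} as shown above.

e^{tA} = [[(1 - 2*t)*e^{-2*t}, t*e^{-2*t}], [-4*t*e^{-2*t}, (2*t + 1)*e^{-2*t}]]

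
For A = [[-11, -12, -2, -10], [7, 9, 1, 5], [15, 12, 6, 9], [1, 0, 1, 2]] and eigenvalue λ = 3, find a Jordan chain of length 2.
v_1 = [[0, 0, 1, 0]]^T, v_2 = [[-2, 1, 3, 1]]^T

We seek v_1 ∈ ker((A - 3I)^2) \ ker(A - 3I), then set v_{i+1} = (A - 3I) v_i.

One such chain is v_1 = [[0, 0, 1, 0]]^T, v_2 = [[-2, 1, 3, 1]]^T. Check: (A - 3I) v_2 = [[0, 0, 0, 0]]^T = 0.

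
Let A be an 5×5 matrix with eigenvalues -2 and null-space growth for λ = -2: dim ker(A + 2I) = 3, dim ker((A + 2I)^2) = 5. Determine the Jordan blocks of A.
Jordan blocks: (-2, 2), (-2, 2), (-2, 1)

λ = -2: successive nullity increments [3, 2] count blocks of size ≥ k; block sizes are [2, 2, 1].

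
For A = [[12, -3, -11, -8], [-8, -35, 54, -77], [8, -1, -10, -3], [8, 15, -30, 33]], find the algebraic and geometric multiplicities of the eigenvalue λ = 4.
algebraic multiplicity 2, geometric multiplicity 1

The characteristic polynomial is (x - 4)^2(x + 4)^2, so the factor x - 4 appears with exponent 2: the algebraic multiplicity is 2.

rank(A - 4I) = 3, so the eigenspace has dimension 4 - 3 = 1: the geometric multiplicity is 1.

Since 1 < 2, A is not diagonalizable.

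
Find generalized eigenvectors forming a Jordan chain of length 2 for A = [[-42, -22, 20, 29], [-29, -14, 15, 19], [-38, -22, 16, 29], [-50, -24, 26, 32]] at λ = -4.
We seek v_1 ∈ ker((A + 4I)^2) \ ker(A + 4I), then set v_{i+1} = (A + 4I) v_i.

One such chain is v_1 = [[1, 0, 2, 0]]^T, v_2 = [[2, 1, 2, 2]]^T. Check: (A + 4I) v_2 = [[0, 0, 0, 0]]^T = 0.

v_1 = [[1, 0, 2, 0]]^T, v_2 = [[2, 1, 2, 2]]^T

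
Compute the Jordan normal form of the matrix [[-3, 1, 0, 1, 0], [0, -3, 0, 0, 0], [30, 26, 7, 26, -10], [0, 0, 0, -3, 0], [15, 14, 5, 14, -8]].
The characteristic polynomial is det(xI - A) = (x - 2)(x + 3)^4, so the eigenvalues are -3 (algebraic multiplicity 4), 2 (algebraic multiplicity 1).

For λ = -3: rank(A + 3I) = 2, rank((A + 3I)^2) = 1. The eigenspace has dimension 5 - 2 = 3, so there are 3 Jordan blocks; the rank sequence gives block sizes [2, 1, 1].

For λ = 2: algebraic multiplicity 1 gives one 1×1 block.

Assembling the blocks gives the Jordan form J above.

J = [[-3, 1, 0, 0, 0], [0, -3, 0, 0, 0], [0, 0, -3, 0, 0], [0, 0, 0, -3, 0], [0, 0, 0, 0, 2]]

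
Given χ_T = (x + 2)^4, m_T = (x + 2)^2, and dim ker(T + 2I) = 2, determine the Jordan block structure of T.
λ = -2: algebraic multiplicity 4 (exponent in χ_T), largest block size 2 (exponent in m_T), 2 blocks (geometric multiplicity). These force block sizes [2, 2].

Jordan blocks: (-2, 2), (-2, 2)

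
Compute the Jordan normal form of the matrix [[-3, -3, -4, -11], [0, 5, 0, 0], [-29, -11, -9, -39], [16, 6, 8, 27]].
J = [[5, 1, 0, 0], [0, 5, 1, 0], [0, 0, 5, 0], [0, 0, 0, 5]]

The characteristic polynomial is det(xI - A) = (x - 5)^4, so the eigenvalues are 5 (algebraic multiplicity 4).

For λ = 5: rank(A - 5I) = 2, rank((A - 5I)^2) = 1, rank((A - 5I)^3) = 0. The eigenspace has dimension 4 - 2 = 2, so there are 2 Jordan blocks; the rank sequence gives block sizes [3, 1].

Assembling the blocks gives the Jordan form J above.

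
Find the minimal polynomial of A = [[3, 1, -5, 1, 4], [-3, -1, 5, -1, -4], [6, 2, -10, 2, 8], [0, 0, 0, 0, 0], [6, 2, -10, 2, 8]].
m_A(x) = x^2

The characteristic polynomial factors as x^5. The minimal polynomial is ∏(x - λ)^{k_λ} where k_λ is the size of the largest Jordan block at λ.

For λ = 0: rank(A) = 1, and the largest Jordan block has size 2 (the smallest k with rank(A^k) = rank(A^(k+1))).

So m_A(x) = x^2.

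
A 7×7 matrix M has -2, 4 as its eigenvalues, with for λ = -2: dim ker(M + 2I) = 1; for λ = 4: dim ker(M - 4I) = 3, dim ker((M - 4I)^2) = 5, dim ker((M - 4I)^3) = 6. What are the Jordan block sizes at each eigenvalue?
λ = -2: successive nullity increments [1] count blocks of size ≥ k; block sizes are [1].
λ = 4: successive nullity increments [3, 2, 1] count blocks of size ≥ k; block sizes are [3, 2, 1].

Jordan blocks: (-2, 1), (4, 3), (4, 2), (4, 1)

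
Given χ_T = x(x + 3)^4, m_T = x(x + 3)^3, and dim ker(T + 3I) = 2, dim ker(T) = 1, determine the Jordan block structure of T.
λ = -3: algebraic multiplicity 4 (exponent in χ_T), largest block size 3 (exponent in m_T), 2 blocks (geometric multiplicity). These force block sizes [3, 1].
λ = 0: algebraic multiplicity 1 (exponent in χ_T), largest block size 1 (exponent in m_T), 1 block (geometric multiplicity). This forces block sizes [1].

Jordan blocks: (-3, 3), (-3, 1), (0, 1)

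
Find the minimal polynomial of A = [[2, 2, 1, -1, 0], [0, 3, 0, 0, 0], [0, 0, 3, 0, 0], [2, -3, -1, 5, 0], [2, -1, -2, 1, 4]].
The characteristic polynomial factors as (x - 4)^2(x - 3)^3. The minimal polynomial is ∏(x - λ)^{k_λ} where k_λ is the size of the largest Jordan block at λ.

For λ = 3: rank(A - 3I) = 3, and the largest Jordan block has size 2 (the smallest k with rank((A - 3I)^k) = rank((A - 3I)^(k+1))).
For λ = 4: rank(A - 4I) = 3, and the largest Jordan block has size 1 (the smallest k with rank((A - 4I)^k) = rank((A - 4I)^(k+1))).

So m_A(x) = (x - 4)(x - 3)^2.

m_A(x) = (x - 4)(x - 3)^2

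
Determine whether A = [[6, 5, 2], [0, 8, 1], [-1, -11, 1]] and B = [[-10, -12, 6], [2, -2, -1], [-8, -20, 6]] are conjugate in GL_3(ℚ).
No.

trace(A) = 15 but trace(B) = -6. The trace is a similarity invariant, so A and B are not similar.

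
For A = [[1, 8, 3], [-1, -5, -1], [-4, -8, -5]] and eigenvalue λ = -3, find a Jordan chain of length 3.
We seek v_1 ∈ ker((A + 3I)^3) \ ker((A + 3I)^2), then set v_{i+1} = (A + 3I) v_i.

One such chain is v_1 = [[1, 0, -1]]^T, v_2 = [[1, 0, -2]]^T, v_3 = [[-2, 1, 0]]^T. Check: (A + 3I) v_3 = [[0, 0, 0]]^T = 0.

v_1 = [[1, 0, -1]]^T, v_2 = [[1, 0, -2]]^T, v_3 = [[-2, 1, 0]]^T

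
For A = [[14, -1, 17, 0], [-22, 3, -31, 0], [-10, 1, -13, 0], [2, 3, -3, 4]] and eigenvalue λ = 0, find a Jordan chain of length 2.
We seek v_1 ∈ ker(A^2) \ ker(A), then set v_{i+1} = A v_i.

One such chain is v_1 = [[-1, 2, 1, 0]]^T, v_2 = [[1, -3, -1, 1]]^T. Check: A v_2 = [[0, 0, 0, 0]]^T = 0.

v_1 = [[-1, 2, 1, 0]]^T, v_2 = [[1, -3, -1, 1]]^T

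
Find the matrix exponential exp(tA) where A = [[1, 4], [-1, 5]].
A has Jordan form J = [[3, 1], [0, 3]] with A = PJP^{-1}, so e^{tA} = P e^{tJ} P^{-1}.

For a Jordan block J_k(λ), e^{tJ_k(λ)} = e^{λt} · (I + tN + t^2 N^2/2! + ... + t^{k-1} N^{k-1}/(k-1)!) where N is the nilpotent superdiagonal part.

Assembling the blocks and conjugating back gives the entries of e^{tA} as shown above.

e^{tA} = [[(1 - 2*t)*e^{3*t}, 4*t*e^{3*t}], [-t*e^{3*t}, (2*t + 1)*e^{3*t}]]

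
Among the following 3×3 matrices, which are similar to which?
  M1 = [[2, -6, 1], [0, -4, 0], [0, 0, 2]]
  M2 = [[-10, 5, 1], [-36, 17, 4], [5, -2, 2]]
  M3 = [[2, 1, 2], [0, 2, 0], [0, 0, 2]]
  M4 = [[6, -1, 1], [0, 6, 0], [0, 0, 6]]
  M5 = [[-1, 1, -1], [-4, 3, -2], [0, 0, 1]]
5 classes: {M1}, {M2}, {M3}, {M4}, {M5}

Characteristic polynomials: χ_{M1} = (x - 2)^2(x + 4), χ_{M2} = (x - 3)^3, χ_{M3} = (x - 2)^3, χ_{M4} = (x - 6)^3, χ_{M5} = (x - 1)^3.

{M1}: invariant factors (x - 2)^2(x + 4).

{M2}: invariant factors (x - 3)^3.

{M3}: invariant factors x - 2, (x - 2)^2.

{M4}: invariant factors x - 6, (x - 6)^2.

{M5}: invariant factors x - 1, (x - 1)^2.

Matrices are similar if and only if their invariant-factor lists agree; the partition into similarity classes is {M1}, {M2}, {M3}, {M4}, {M5}.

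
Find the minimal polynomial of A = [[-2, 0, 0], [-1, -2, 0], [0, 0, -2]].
The characteristic polynomial factors as (x + 2)^3. The minimal polynomial is ∏(x - λ)^{k_λ} where k_λ is the size of the largest Jordan block at λ.

For λ = -2: rank(A + 2I) = 1, and the largest Jordan block has size 2 (the smallest k with rank((A + 2I)^k) = rank((A + 2I)^(k+1))).

So m_A(x) = (x + 2)^2.

m_A(x) = (x + 2)^2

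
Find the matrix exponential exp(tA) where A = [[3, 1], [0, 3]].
A has Jordan form J = [[3, 1], [0, 3]] with A = PJP^{-1}, so e^{tA} = P e^{tJ} P^{-1}.

For a Jordan block J_k(λ), e^{tJ_k(λ)} = e^{λt} · (I + tN + t^2 N^2/2! + ... + t^{k-1} N^{k-1}/(k-1)!) where N is the nilpotent superdiagonal part.

Assembling the blocks and conjugating back gives the entries of e^{tA} as shown above.

e^{tA} = [[e^{3*t}, t*e^{3*t}], [0, e^{3*t}]]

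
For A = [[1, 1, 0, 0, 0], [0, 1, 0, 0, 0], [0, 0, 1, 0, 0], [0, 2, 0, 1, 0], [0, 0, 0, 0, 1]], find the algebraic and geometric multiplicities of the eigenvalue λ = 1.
The characteristic polynomial is (x - 1)^5, so the factor x - 1 appears with exponent 5: the algebraic multiplicity is 5.

rank(A - I) = 1, so the eigenspace has dimension 5 - 1 = 4: the geometric multiplicity is 4.

Since 4 < 5, A is not diagonalizable.

algebraic multiplicity 5, geometric multiplicity 4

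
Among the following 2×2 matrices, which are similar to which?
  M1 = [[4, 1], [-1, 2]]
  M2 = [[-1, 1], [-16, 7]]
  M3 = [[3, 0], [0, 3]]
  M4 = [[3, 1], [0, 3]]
Characteristic polynomials: χ_{M1} = (x - 3)^2, χ_{M2} = (x - 3)^2, χ_{M3} = (x - 3)^2, χ_{M4} = (x - 3)^2.

{M1, M2, M4}: invariant factors (x - 3)^2.

{M3}: invariant factors x - 3, x - 3.

Matrices are similar if and only if their invariant-factor lists agree; the partition into similarity classes is {M1, M2, M4}, {M3}.

2 classes: {M1, M2, M4}, {M3}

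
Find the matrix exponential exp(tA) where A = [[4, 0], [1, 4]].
A has Jordan form J = [[4, 1], [0, 4]] with A = PJP^{-1}, so e^{tA} = P e^{tJ} P^{-1}.

For a Jordan block J_k(λ), e^{tJ_k(λ)} = e^{λt} · (I + tN + t^2 N^2/2! + ... + t^{k-1} N^{k-1}/(k-1)!) where N is the nilpotent superdiagonal part.

Assembling the blocks and conjugating back gives the entries of e^{tA} as shown above.

e^{tA} = [[e^{4*t}, 0], [t*e^{4*t}, e^{4*t}]]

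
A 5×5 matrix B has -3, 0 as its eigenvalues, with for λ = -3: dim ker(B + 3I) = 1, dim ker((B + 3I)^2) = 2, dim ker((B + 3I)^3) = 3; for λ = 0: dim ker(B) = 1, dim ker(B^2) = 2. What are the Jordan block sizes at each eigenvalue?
λ = -3: successive nullity increments [1, 1, 1] count blocks of size ≥ k; block sizes are [3].
λ = 0: successive nullity increments [1, 1] count blocks of size ≥ k; block sizes are [2].

Jordan blocks: (-3, 3), (0, 2)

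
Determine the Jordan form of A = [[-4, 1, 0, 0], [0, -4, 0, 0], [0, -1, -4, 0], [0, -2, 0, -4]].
J = [[-4, 1, 0, 0], [0, -4, 0, 0], [0, 0, -4, 0], [0, 0, 0, -4]]

The characteristic polynomial is det(xI - A) = (x + 4)^4, so the eigenvalues are -4 (algebraic multiplicity 4).

For λ = -4: rank(A + 4I) = 1, rank((A + 4I)^2) = 0. The eigenspace has dimension 4 - 1 = 3, so there are 3 Jordan blocks; the rank sequence gives block sizes [2, 1, 1].

Assembling the blocks gives the Jordan form J above.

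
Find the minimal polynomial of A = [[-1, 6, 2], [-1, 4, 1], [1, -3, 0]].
The characteristic polynomial factors as (x - 1)^3. The minimal polynomial is ∏(x - λ)^{k_λ} where k_λ is the size of the largest Jordan block at λ.

For λ = 1: rank(A - I) = 1, and the largest Jordan block has size 2 (the smallest k with rank((A - I)^k) = rank((A - I)^(k+1))).

So m_A(x) = (x - 1)^2.

m_A(x) = (x - 1)^2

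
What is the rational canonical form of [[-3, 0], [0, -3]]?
R = [[-3, 0], [0, -3]]

The invariant factors of A (the non-unit diagonal entries of the Smith normal form of xI - A over ℚ[x]) are x + 3, x + 3, each dividing the next. The characteristic polynomial is their product, (x + 3)^2.

The rational canonical form is the block-diagonal matrix of companion matrices C(f_i):
R = [[-3, 0], [0, -3]].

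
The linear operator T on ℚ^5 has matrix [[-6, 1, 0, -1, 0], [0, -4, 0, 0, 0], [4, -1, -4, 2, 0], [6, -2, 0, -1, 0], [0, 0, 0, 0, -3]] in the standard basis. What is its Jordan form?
J = [[-4, 1, 0, 0, 0], [0, -4, 0, 0, 0], [0, 0, -4, 0, 0], [0, 0, 0, -3, 0], [0, 0, 0, 0, -3]]

The characteristic polynomial is det(xI - A) = (x + 3)^2(x + 4)^3, so the eigenvalues are -4 (algebraic multiplicity 3), -3 (algebraic multiplicity 2).

For λ = -4: rank(A + 4I) = 3, rank((A + 4I)^2) = 2. The eigenspace has dimension 5 - 3 = 2, so there are 2 Jordan blocks; the rank sequence gives block sizes [2, 1].

For λ = -3: rank(A + 3I) = 3. The eigenspace has dimension 5 - 3 = 2, so there are 2 Jordan blocks; the rank sequence gives block sizes [1, 1].

Assembling the blocks gives the Jordan form J above.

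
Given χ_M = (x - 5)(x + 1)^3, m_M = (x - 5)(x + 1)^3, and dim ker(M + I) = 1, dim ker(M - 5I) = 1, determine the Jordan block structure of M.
Jordan blocks: (-1, 3), (5, 1)

λ = -1: algebraic multiplicity 3 (exponent in χ_M), largest block size 3 (exponent in m_M), 1 block (geometric multiplicity). This forces block sizes [3].
λ = 5: algebraic multiplicity 1 (exponent in χ_M), largest block size 1 (exponent in m_M), 1 block (geometric multiplicity). This forces block sizes [1].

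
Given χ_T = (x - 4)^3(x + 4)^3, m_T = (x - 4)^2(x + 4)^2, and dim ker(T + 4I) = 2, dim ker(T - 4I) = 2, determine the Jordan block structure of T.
Jordan blocks: (-4, 2), (-4, 1), (4, 2), (4, 1)

λ = -4: algebraic multiplicity 3 (exponent in χ_T), largest block size 2 (exponent in m_T), 2 blocks (geometric multiplicity). These force block sizes [2, 1].
λ = 4: algebraic multiplicity 3 (exponent in χ_T), largest block size 2 (exponent in m_T), 2 blocks (geometric multiplicity). These force block sizes [2, 1].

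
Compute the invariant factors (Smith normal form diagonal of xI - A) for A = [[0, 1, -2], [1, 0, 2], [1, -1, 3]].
The Jordan structure of A has elementary divisors (x - 1)^2, (x - 1). Arranging the block sizes at each eigenvalue in decreasing order and taking row products gives the invariant factors.

Invariant factors (smallest first, each dividing the next): x - 1, (x - 1)^2.

Check: the last factor (x - 1)^2 is the minimal polynomial, and the product (x - 1)^3 is the characteristic polynomial.

x - 1, (x - 1)^2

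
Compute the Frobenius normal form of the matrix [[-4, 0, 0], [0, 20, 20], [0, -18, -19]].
The invariant factors of A (the non-unit diagonal entries of the Smith normal form of xI - A over ℚ[x]) are x + 4, (x - 5)(x + 4), each dividing the next. The characteristic polynomial is their product, (x - 5)(x + 4)^2.

The rational canonical form is the block-diagonal matrix of companion matrices C(f_i):
R = [[-4, 0, 0], [0, 0, 20], [0, 1, 1]].

R = [[-4, 0, 0], [0, 0, 20], [0, 1, 1]]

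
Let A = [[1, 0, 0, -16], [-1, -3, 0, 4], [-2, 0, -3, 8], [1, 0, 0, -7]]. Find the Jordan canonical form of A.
J = [[-3, 1, 0, 0], [0, -3, 0, 0], [0, 0, -3, 0], [0, 0, 0, -3]]

The characteristic polynomial is det(xI - A) = (x + 3)^4, so the eigenvalues are -3 (algebraic multiplicity 4).

For λ = -3: rank(A + 3I) = 1, rank((A + 3I)^2) = 0. The eigenspace has dimension 4 - 1 = 3, so there are 3 Jordan blocks; the rank sequence gives block sizes [2, 1, 1].

Assembling the blocks gives the Jordan form J above.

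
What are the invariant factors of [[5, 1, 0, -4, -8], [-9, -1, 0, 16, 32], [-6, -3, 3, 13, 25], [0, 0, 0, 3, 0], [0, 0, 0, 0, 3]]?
The Jordan structure of A has elementary divisors (x - 2)^2, (x - 3)^2, (x - 3). Arranging the block sizes at each eigenvalue in decreasing order and taking row products gives the invariant factors.

Invariant factors (smallest first, each dividing the next): x - 3, (x - 3)^2(x - 2)^2.

Check: the last factor (x - 3)^2(x - 2)^2 is the minimal polynomial, and the product (x - 3)^3(x - 2)^2 is the characteristic polynomial.

x - 3, (x - 3)^2(x - 2)^2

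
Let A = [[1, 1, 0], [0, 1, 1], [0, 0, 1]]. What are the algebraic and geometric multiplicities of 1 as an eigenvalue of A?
algebraic multiplicity 3, geometric multiplicity 1

The characteristic polynomial is (x - 1)^3, so the factor x - 1 appears with exponent 3: the algebraic multiplicity is 3.

rank(A - I) = 2, so the eigenspace has dimension 3 - 2 = 1: the geometric multiplicity is 1.

Since 1 < 3, A is not diagonalizable.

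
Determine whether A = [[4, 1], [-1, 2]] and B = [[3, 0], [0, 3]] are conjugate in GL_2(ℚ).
Both have characteristic polynomial (x - 3)^2, but the minimal polynomial of A is (x - 3)^2 while the minimal polynomial of B is x - 3. The minimal polynomial is a similarity invariant, so A and B are not similar.

No.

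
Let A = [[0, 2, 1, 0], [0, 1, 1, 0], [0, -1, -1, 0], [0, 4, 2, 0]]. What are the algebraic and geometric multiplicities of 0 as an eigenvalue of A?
algebraic multiplicity 4, geometric multiplicity 2

The characteristic polynomial is x^4, so the factor x appears with exponent 4: the algebraic multiplicity is 4.

rank(A) = 2, so the eigenspace has dimension 4 - 2 = 2: the geometric multiplicity is 2.

Since 2 < 4, A is not diagonalizable.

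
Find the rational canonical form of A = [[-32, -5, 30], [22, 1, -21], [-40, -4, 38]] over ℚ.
R = [[0, 0, 12], [1, 0, -16], [0, 1, 7]]

The invariant factors of A (the non-unit diagonal entries of the Smith normal form of xI - A over ℚ[x]) are (x - 3)(x - 2)^2, each dividing the next. The characteristic polynomial is their product, (x - 3)(x - 2)^2.

The rational canonical form is the block-diagonal matrix of companion matrices C(f_i):
R = [[0, 0, 12], [1, 0, -16], [0, 1, 7]].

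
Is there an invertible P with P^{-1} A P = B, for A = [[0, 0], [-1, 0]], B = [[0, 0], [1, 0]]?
Yes.

Two matrices over a field are similar if and only if they have the same invariant factors.

Both A and B have characteristic polynomial x^2 and minimal polynomial x^2. Computing further, both have invariant factors x^2. Hence A and B are similar.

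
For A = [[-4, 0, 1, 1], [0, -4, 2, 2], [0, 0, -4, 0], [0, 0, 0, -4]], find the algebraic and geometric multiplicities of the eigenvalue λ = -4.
algebraic multiplicity 4, geometric multiplicity 3

The characteristic polynomial is (x + 4)^4, so the factor x + 4 appears with exponent 4: the algebraic multiplicity is 4.

rank(A + 4I) = 1, so the eigenspace has dimension 4 - 1 = 3: the geometric multiplicity is 3.

Since 3 < 4, A is not diagonalizable.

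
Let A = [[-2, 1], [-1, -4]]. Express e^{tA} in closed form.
e^{tA} = [[(t + 1)*e^{-3*t}, t*e^{-3*t}], [-t*e^{-3*t}, (1 - t)*e^{-3*t}]]

A has Jordan form J = [[-3, 1], [0, -3]] with A = PJP^{-1}, so e^{tA} = P e^{tJ} P^{-1}.

For a Jordan block J_k(λ), e^{tJ_k(λ)} = e^{λt} · (I + tN + t^2 N^2/2! + ... + t^{k-1} N^{k-1}/(k-1)!) where N is the nilpotent superdiagonal part.

Assembling the blocks and conjugating back gives the entries of e^{tA} as shown above.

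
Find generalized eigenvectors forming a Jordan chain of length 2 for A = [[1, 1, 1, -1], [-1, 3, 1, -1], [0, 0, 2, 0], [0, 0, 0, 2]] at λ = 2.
We seek v_1 ∈ ker((A - 2I)^2) \ ker(A - 2I), then set v_{i+1} = (A - 2I) v_i.

One such chain is v_1 = [[2, 3, -2, -2]]^T, v_2 = [[1, 1, 0, 0]]^T. Check: (A - 2I) v_2 = [[0, 0, 0, 0]]^T = 0.

v_1 = [[2, 3, -2, -2]]^T, v_2 = [[1, 1, 0, 0]]^T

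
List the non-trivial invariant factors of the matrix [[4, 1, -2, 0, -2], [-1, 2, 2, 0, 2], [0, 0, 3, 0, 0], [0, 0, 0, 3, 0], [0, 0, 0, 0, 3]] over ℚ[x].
The Jordan structure of A has elementary divisors (x - 3)^2, (x - 3), (x - 3), (x - 3). Arranging the block sizes at each eigenvalue in decreasing order and taking row products gives the invariant factors.

Invariant factors (smallest first, each dividing the next): x - 3, x - 3, x - 3, (x - 3)^2.

Check: the last factor (x - 3)^2 is the minimal polynomial, and the product (x - 3)^5 is the characteristic polynomial.

x - 3, x - 3, x - 3, (x - 3)^2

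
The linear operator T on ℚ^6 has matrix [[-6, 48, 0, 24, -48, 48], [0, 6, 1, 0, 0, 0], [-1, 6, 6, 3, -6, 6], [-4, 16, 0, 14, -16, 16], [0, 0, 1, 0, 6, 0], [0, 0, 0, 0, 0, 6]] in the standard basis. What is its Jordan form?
The characteristic polynomial is det(xI - A) = (x - 6)^5(x - 2), so the eigenvalues are 2 (algebraic multiplicity 1), 6 (algebraic multiplicity 5).

For λ = 2: algebraic multiplicity 1 gives one 1×1 block.

For λ = 6: rank(A - 6I) = 3, rank((A - 6I)^2) = 2, rank((A - 6I)^3) = 1. The eigenspace has dimension 6 - 3 = 3, so there are 3 Jordan blocks; the rank sequence gives block sizes [3, 1, 1].

Assembling the blocks gives the Jordan form J above.

J = [[2, 0, 0, 0, 0, 0], [0, 6, 1, 0, 0, 0], [0, 0, 6, 1, 0, 0], [0, 0, 0, 6, 0, 0], [0, 0, 0, 0, 6, 0], [0, 0, 0, 0, 0, 6]]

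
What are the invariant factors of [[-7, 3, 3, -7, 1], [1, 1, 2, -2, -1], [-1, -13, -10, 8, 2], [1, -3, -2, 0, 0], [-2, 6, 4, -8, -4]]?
(x + 4)^2, (x + 4)^3

The Jordan structure of A has elementary divisors (x + 4)^3, (x + 4)^2. Arranging the block sizes at each eigenvalue in decreasing order and taking row products gives the invariant factors.

Invariant factors (smallest first, each dividing the next): (x + 4)^2, (x + 4)^3.

Check: the last factor (x + 4)^3 is the minimal polynomial, and the product (x + 4)^5 is the characteristic polynomial.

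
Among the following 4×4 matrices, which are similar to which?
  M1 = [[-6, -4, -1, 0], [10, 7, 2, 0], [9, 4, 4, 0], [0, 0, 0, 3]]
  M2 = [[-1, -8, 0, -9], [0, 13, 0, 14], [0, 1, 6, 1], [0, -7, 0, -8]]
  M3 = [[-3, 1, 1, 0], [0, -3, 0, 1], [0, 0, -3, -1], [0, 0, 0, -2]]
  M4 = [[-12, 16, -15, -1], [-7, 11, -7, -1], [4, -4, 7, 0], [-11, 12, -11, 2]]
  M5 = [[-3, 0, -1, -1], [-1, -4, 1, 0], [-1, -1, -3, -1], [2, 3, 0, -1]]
4 classes: {M1, M4}, {M2}, {M3}, {M5}

Characteristic polynomials: χ_{M1} = (x - 3)^3(x + 1), χ_{M2} = (x - 6)^2(x + 1)^2, χ_{M3} = (x + 2)(x + 3)^3, χ_{M4} = (x - 3)^3(x + 1), χ_{M5} = (x + 2)(x + 3)^3.

{M1, M4}: invariant factors x - 3, (x - 3)^2(x + 1).

{M2}: invariant factors (x - 6)^2(x + 1)^2.

{M3}: invariant factors x + 3, (x + 2)(x + 3)^2.

{M5}: invariant factors (x + 2)(x + 3)^3.

Matrices are similar if and only if their invariant-factor lists agree; the partition into similarity classes is {M1, M4}, {M2}, {M3}, {M5}.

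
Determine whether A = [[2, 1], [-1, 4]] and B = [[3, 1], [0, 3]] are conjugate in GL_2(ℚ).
Two matrices over a field are similar if and only if they have the same invariant factors.

Both A and B have characteristic polynomial (x - 3)^2 and minimal polynomial (x - 3)^2. Computing further, both have invariant factors (x - 3)^2. Hence A and B are similar.

Yes.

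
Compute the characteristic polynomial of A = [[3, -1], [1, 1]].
χ_A(x) = (x - 2)^2

xI - A = [[x - 3, 1], [-1, x - 1]].

Expanding det(xI - A) along the first row:
det(xI - A) = + (x - 3)·det([[x - 1]]) - (1)·det([[-1]]).

Evaluating gives χ_A(x) = x^2 - 4x + 4 = (x - 2)^2.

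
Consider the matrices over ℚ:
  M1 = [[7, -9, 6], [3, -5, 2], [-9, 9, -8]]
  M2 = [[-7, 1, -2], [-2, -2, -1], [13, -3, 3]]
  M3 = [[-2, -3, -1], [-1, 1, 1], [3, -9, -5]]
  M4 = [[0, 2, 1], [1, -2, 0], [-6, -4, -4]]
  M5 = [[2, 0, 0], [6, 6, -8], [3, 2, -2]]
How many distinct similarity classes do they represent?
Characteristic polynomials: χ_{M1} = (x + 2)^3, χ_{M2} = (x + 2)^3, χ_{M3} = (x + 2)^3, χ_{M4} = (x + 2)^3, χ_{M5} = (x - 2)^3.

{M1}: invariant factors x + 2, (x + 2)^2.

{M2, M3, M4}: invariant factors (x + 2)^3.

{M5}: invariant factors x - 2, (x - 2)^2.

Matrices are similar if and only if their invariant-factor lists agree; the partition into similarity classes is {M1}, {M2, M3, M4}, {M5}.

3 classes: {M1}, {M2, M3, M4}, {M5}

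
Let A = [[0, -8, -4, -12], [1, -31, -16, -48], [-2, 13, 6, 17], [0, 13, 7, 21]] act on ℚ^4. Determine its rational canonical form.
R = [[0, 0, 0, -4], [1, 0, 0, -9], [0, 1, 0, -2], [0, 0, 1, -4]]

The invariant factors of A (the non-unit diagonal entries of the Smith normal form of xI - A over ℚ[x]) are (x + 4)(x^3 + 2x + 1), each dividing the next. The characteristic polynomial is their product, (x + 4)(x^3 + 2x + 1).

The rational canonical form is the block-diagonal matrix of companion matrices C(f_i):
R = [[0, 0, 0, -4], [1, 0, 0, -9], [0, 1, 0, -2], [0, 0, 1, -4]].

Note the characteristic polynomial does not split into linear factors over ℚ, so A has no Jordan form over ℚ; the rational canonical form exists over any field.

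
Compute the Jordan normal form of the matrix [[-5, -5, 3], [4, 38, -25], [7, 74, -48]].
J = [[-5, 1, 0], [0, -5, 1], [0, 0, -5]]

The characteristic polynomial is det(xI - A) = (x + 5)^3, so the eigenvalues are -5 (algebraic multiplicity 3).

For λ = -5: rank(A + 5I) = 2, rank((A + 5I)^2) = 1, rank((A + 5I)^3) = 0. The eigenspace has dimension 3 - 2 = 1, so there is 1 Jordan block; the rank sequence gives block sizes [3].

Assembling the blocks gives the Jordan form J above.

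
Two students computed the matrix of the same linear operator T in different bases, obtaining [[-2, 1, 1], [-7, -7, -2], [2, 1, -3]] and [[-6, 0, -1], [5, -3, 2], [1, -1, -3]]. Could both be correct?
Yes.

Two matrices over a field are similar if and only if they have the same invariant factors.

Both A and B have characteristic polynomial (x + 4)^3 and minimal polynomial (x + 4)^3. Computing further, both have invariant factors (x + 4)^3. Hence A and B are similar.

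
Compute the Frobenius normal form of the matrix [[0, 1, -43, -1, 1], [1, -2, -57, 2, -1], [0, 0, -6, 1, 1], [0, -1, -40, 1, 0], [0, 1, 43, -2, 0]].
R = [[0, 0, 0, 0, -80], [1, 0, 0, 0, 24], [0, 1, 0, 0, 43], [0, 0, 1, 0, -3], [0, 0, 0, 1, -7]]

The invariant factors of A (the non-unit diagonal entries of the Smith normal form of xI - A over ℚ[x]) are (x + 5)(x^2 + x - 4)^2, each dividing the next. The characteristic polynomial is their product, (x + 5)(x^2 + x - 4)^2.

The rational canonical form is the block-diagonal matrix of companion matrices C(f_i):
R = [[0, 0, 0, 0, -80], [1, 0, 0, 0, 24], [0, 1, 0, 0, 43], [0, 0, 1, 0, -3], [0, 0, 0, 1, -7]].

Note the characteristic polynomial does not split into linear factors over ℚ, so A has no Jordan form over ℚ; the rational canonical form exists over any field.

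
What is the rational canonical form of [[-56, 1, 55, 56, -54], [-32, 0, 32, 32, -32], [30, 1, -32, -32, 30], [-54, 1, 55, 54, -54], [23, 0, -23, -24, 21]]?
The invariant factors of A (the non-unit diagonal entries of the Smith normal form of xI - A over ℚ[x]) are x + 2, (x + 1)(x + 2)(x + 4)^2, each dividing the next. The characteristic polynomial is their product, (x + 1)(x + 2)^2(x + 4)^2.

The rational canonical form is the block-diagonal matrix of companion matrices C(f_i):
R = [[-2, 0, 0, 0, 0], [0, 0, 0, 0, -32], [0, 1, 0, 0, -64], [0, 0, 1, 0, -42], [0, 0, 0, 1, -11]].

R = [[-2, 0, 0, 0, 0], [0, 0, 0, 0, -32], [0, 1, 0, 0, -64], [0, 0, 1, 0, -42], [0, 0, 0, 1, -11]]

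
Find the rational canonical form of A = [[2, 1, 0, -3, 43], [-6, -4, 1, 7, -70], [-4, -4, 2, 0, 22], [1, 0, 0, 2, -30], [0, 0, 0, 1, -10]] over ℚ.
The invariant factors of A (the non-unit diagonal entries of the Smith normal form of xI - A over ℚ[x]) are (x + 3)(x + 5)(x^3 - 4x + 2), each dividing the next. The characteristic polynomial is their product, (x + 3)(x + 5)(x^3 - 4x + 2).

The rational canonical form is the block-diagonal matrix of companion matrices C(f_i):
R = [[0, 0, 0, 0, -30], [1, 0, 0, 0, 44], [0, 1, 0, 0, 30], [0, 0, 1, 0, -11], [0, 0, 0, 1, -8]].

Note the characteristic polynomial does not split into linear factors over ℚ, so A has no Jordan form over ℚ; the rational canonical form exists over any field.

R = [[0, 0, 0, 0, -30], [1, 0, 0, 0, 44], [0, 1, 0, 0, 30], [0, 0, 1, 0, -11], [0, 0, 0, 1, -8]]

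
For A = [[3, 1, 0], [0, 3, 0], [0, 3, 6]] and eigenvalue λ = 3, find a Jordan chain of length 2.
We seek v_1 ∈ ker((A - 3I)^2) \ ker(A - 3I), then set v_{i+1} = (A - 3I) v_i.

One such chain is v_1 = [[1, 1, -1]]^T, v_2 = [[1, 0, 0]]^T. Check: (A - 3I) v_2 = [[0, 0, 0]]^T = 0.

v_1 = [[1, 1, -1]]^T, v_2 = [[1, 0, 0]]^T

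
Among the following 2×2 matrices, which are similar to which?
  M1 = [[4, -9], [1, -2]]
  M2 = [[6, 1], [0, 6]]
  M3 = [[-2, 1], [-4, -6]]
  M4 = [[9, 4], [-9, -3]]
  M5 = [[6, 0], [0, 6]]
5 classes: {M1}, {M2}, {M3}, {M4}, {M5}

Characteristic polynomials: χ_{M1} = (x - 1)^2, χ_{M2} = (x - 6)^2, χ_{M3} = (x + 4)^2, χ_{M4} = (x - 3)^2, χ_{M5} = (x - 6)^2.

{M1}: invariant factors (x - 1)^2.

{M2}: invariant factors (x - 6)^2.

{M3}: invariant factors (x + 4)^2.

{M4}: invariant factors (x - 3)^2.

{M5}: invariant factors x - 6, x - 6.

Matrices are similar if and only if their invariant-factor lists agree; the partition into similarity classes is {M1}, {M2}, {M3}, {M4}, {M5}.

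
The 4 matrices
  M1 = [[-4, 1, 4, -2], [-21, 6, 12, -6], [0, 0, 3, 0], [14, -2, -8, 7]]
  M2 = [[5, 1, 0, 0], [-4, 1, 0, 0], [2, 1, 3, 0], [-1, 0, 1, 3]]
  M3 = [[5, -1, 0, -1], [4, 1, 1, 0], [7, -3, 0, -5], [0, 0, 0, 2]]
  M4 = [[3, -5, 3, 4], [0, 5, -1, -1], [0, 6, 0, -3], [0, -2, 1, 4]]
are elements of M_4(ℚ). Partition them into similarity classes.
Characteristic polynomials: χ_{M1} = (x - 3)^4, χ_{M2} = (x - 3)^4, χ_{M3} = (x - 2)^4, χ_{M4} = (x - 3)^4.

{M1}: invariant factors x - 3, x - 3, (x - 3)^2.

{M2, M4}: invariant factors (x - 3)^2, (x - 3)^2.

{M3}: invariant factors x - 2, (x - 2)^3.

Matrices are similar if and only if their invariant-factor lists agree; the partition into similarity classes is {M1}, {M2, M4}, {M3}.

3 classes: {M1}, {M2, M4}, {M3}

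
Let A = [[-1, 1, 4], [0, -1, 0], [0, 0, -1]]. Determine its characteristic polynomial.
xI - A = [[x + 1, -1, -4], [0, x + 1, 0], [0, 0, x + 1]].

Expanding det(xI - A) along the first row:
det(xI - A) = + (x + 1)·det([[x + 1, 0], [0, x + 1]]) - (-1)·det([[0, 0], [0, x + 1]]) + (-4)·det([[0, x + 1], [0, 0]]).

Evaluating gives χ_A(x) = x^3 + 3x^2 + 3x + 1 = (x + 1)^3.

χ_A(x) = (x + 1)^3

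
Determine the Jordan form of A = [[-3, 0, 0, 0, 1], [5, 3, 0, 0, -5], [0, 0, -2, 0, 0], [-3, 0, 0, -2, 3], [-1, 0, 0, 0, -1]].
J = [[-2, 1, 0, 0, 0], [0, -2, 0, 0, 0], [0, 0, -2, 0, 0], [0, 0, 0, -2, 0], [0, 0, 0, 0, 3]]

The characteristic polynomial is det(xI - A) = (x - 3)(x + 2)^4, so the eigenvalues are -2 (algebraic multiplicity 4), 3 (algebraic multiplicity 1).

For λ = -2: rank(A + 2I) = 2, rank((A + 2I)^2) = 1. The eigenspace has dimension 5 - 2 = 3, so there are 3 Jordan blocks; the rank sequence gives block sizes [2, 1, 1].

For λ = 3: algebraic multiplicity 1 gives one 1×1 block.

Assembling the blocks gives the Jordan form J above.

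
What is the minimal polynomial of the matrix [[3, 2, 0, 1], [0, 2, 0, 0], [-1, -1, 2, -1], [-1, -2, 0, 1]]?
The characteristic polynomial factors as (x - 2)^4. The minimal polynomial is ∏(x - λ)^{k_λ} where k_λ is the size of the largest Jordan block at λ.

For λ = 2: rank(A - 2I) = 2, and the largest Jordan block has size 2 (the smallest k with rank((A - 2I)^k) = rank((A - 2I)^(k+1))).

So m_A(x) = (x - 2)^2.

m_A(x) = (x - 2)^2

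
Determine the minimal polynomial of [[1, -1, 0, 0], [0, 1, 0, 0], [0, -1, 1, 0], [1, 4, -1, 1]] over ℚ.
The characteristic polynomial factors as (x - 1)^4. The minimal polynomial is ∏(x - λ)^{k_λ} where k_λ is the size of the largest Jordan block at λ.

For λ = 1: rank(A - I) = 2, and the largest Jordan block has size 2 (the smallest k with rank((A - I)^k) = rank((A - I)^(k+1))).

So m_A(x) = (x - 1)^2.

m_A(x) = (x - 1)^2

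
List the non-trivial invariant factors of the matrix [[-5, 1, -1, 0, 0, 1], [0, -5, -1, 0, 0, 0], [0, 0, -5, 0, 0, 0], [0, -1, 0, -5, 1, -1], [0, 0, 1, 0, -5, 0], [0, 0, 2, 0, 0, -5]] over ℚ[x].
x + 5, (x + 5)^2, (x + 5)^3

The Jordan structure of A has elementary divisors (x + 5)^3, (x + 5)^2, (x + 5). Arranging the block sizes at each eigenvalue in decreasing order and taking row products gives the invariant factors.

Invariant factors (smallest first, each dividing the next): x + 5, (x + 5)^2, (x + 5)^3.

Check: the last factor (x + 5)^3 is the minimal polynomial, and the product (x + 5)^6 is the characteristic polynomial.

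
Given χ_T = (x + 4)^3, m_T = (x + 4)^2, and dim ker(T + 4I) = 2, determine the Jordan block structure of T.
Jordan blocks: (-4, 2), (-4, 1)

λ = -4: algebraic multiplicity 3 (exponent in χ_T), largest block size 2 (exponent in m_T), 2 blocks (geometric multiplicity). These force block sizes [2, 1].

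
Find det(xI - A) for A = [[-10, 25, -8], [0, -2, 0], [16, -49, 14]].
χ_A(x) = (x - 6)(x + 2)^2

xI - A = [[x + 10, -25, 8], [0, x + 2, 0], [-16, 49, x - 14]].

Expanding det(xI - A) along the first row:
det(xI - A) = + (x + 10)·det([[x + 2, 0], [49, x - 14]]) - (-25)·det([[0, 0], [-16, x - 14]]) + (8)·det([[0, x + 2], [-16, 49]]).

Evaluating gives χ_A(x) = x^3 - 2x^2 - 20x - 24 = (x - 6)(x + 2)^2.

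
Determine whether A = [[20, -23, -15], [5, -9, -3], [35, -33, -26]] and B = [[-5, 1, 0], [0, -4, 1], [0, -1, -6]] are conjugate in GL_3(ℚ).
Two matrices over a field are similar if and only if they have the same invariant factors.

Both A and B have characteristic polynomial (x + 5)^3 and minimal polynomial (x + 5)^3. Computing further, both have invariant factors (x + 5)^3. Hence A and B are similar.

Yes.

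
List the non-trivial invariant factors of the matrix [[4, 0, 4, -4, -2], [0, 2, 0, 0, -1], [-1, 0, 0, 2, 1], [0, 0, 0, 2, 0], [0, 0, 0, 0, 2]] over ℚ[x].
x - 2, (x - 2)^2, (x - 2)^2

The Jordan structure of A has elementary divisors (x - 2)^2, (x - 2)^2, (x - 2). Arranging the block sizes at each eigenvalue in decreasing order and taking row products gives the invariant factors.

Invariant factors (smallest first, each dividing the next): x - 2, (x - 2)^2, (x - 2)^2.

Check: the last factor (x - 2)^2 is the minimal polynomial, and the product (x - 2)^5 is the characteristic polynomial.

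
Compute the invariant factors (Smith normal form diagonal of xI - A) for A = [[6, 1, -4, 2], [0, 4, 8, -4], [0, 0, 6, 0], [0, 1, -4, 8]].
x - 6, x - 6, (x - 6)^2

The Jordan structure of A has elementary divisors (x - 6)^2, (x - 6), (x - 6). Arranging the block sizes at each eigenvalue in decreasing order and taking row products gives the invariant factors.

Invariant factors (smallest first, each dividing the next): x - 6, x - 6, (x - 6)^2.

Check: the last factor (x - 6)^2 is the minimal polynomial, and the product (x - 6)^4 is the characteristic polynomial.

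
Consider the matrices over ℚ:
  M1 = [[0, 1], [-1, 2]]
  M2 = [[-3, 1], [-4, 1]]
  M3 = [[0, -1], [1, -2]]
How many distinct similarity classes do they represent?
2 classes: {M1}, {M2, M3}

Characteristic polynomials: χ_{M1} = (x - 1)^2, χ_{M2} = (x + 1)^2, χ_{M3} = (x + 1)^2.

{M1}: invariant factors (x - 1)^2.

{M2, M3}: invariant factors (x + 1)^2.

Matrices are similar if and only if their invariant-factor lists agree; the partition into similarity classes is {M1}, {M2, M3}.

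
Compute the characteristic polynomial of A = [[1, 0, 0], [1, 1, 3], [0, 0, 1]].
xI - A = [[x - 1, 0, 0], [-1, x - 1, -3], [0, 0, x - 1]].

Expanding det(xI - A) along the first row:
det(xI - A) = + (x - 1)·det([[x - 1, -3], [0, x - 1]]) - (0)·det([[-1, -3], [0, x - 1]]) + (0)·det([[-1, x - 1], [0, 0]]).

Evaluating gives χ_A(x) = x^3 - 3x^2 + 3x - 1 = (x - 1)^3.

χ_A(x) = (x - 1)^3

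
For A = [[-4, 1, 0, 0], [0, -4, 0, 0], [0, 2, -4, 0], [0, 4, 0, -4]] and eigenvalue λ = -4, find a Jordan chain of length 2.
v_1 = [[-4, 1, -6, -12]]^T, v_2 = [[1, 0, 2, 4]]^T

We seek v_1 ∈ ker((A + 4I)^2) \ ker(A + 4I), then set v_{i+1} = (A + 4I) v_i.

One such chain is v_1 = [[-4, 1, -6, -12]]^T, v_2 = [[1, 0, 2, 4]]^T. Check: (A + 4I) v_2 = [[0, 0, 0, 0]]^T = 0.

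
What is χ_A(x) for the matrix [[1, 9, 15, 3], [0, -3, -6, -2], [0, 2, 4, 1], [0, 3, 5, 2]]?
χ_A(x) = (x - 1)^4

xI - A = [[x - 1, -9, -15, -3], [0, x + 3, 6, 2], [0, -2, x - 4, -1], [0, -3, -5, x - 2]].

Expanding det(xI - A) along the first row:
det(xI - A) = + (x - 1)·det([[x + 3, 6, 2], [-2, x - 4, -1], [-3, -5, x - 2]]) - (-9)·det([[0, 6, 2], [0, x - 4, -1], [0, -5, x - 2]]) + (-15)·det([[0, x + 3, 2], [0, -2, -1], [0, -3, x - 2]]) - (-3)·det([[0, x + 3, 6], [0, -2, x - 4], [0, -3, -5]]).

Evaluating gives χ_A(x) = x^4 - 4x^3 + 6x^2 - 4x + 1 = (x - 1)^4.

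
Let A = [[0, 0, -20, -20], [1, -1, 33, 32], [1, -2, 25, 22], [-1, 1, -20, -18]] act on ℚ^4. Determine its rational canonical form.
The invariant factors of A (the non-unit diagonal entries of the Smith normal form of xI - A over ℚ[x]) are (x - 2)^2(x^2 - 2x + 5), each dividing the next. The characteristic polynomial is their product, (x - 2)^2(x^2 - 2x + 5).

The rational canonical form is the block-diagonal matrix of companion matrices C(f_i):
R = [[0, 0, 0, -20], [1, 0, 0, 28], [0, 1, 0, -17], [0, 0, 1, 6]].

Note the characteristic polynomial does not split into linear factors over ℚ, so A has no Jordan form over ℚ; the rational canonical form exists over any field.

R = [[0, 0, 0, -20], [1, 0, 0, 28], [0, 1, 0, -17], [0, 0, 1, 6]]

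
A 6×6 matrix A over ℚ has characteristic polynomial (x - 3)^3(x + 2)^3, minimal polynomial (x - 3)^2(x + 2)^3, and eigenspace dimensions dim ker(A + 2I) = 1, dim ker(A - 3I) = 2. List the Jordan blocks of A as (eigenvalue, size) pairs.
Jordan blocks: (-2, 3), (3, 2), (3, 1)

λ = -2: algebraic multiplicity 3 (exponent in χ_A), largest block size 3 (exponent in m_A), 1 block (geometric multiplicity). This forces block sizes [3].
λ = 3: algebraic multiplicity 3 (exponent in χ_A), largest block size 2 (exponent in m_A), 2 blocks (geometric multiplicity). These force block sizes [2, 1].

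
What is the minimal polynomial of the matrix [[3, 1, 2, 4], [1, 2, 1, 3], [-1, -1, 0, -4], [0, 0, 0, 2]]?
The characteristic polynomial factors as (x - 2)^3(x - 1). The minimal polynomial is ∏(x - λ)^{k_λ} where k_λ is the size of the largest Jordan block at λ.

For λ = 1: rank(A - I) = 3, and the largest Jordan block has size 1 (the smallest k with rank((A - I)^k) = rank((A - I)^(k+1))).
For λ = 2: rank(A - 2I) = 2, and the largest Jordan block has size 2 (the smallest k with rank((A - 2I)^k) = rank((A - 2I)^(k+1))).

So m_A(x) = (x - 2)^2(x - 1).

m_A(x) = (x - 2)^2(x - 1)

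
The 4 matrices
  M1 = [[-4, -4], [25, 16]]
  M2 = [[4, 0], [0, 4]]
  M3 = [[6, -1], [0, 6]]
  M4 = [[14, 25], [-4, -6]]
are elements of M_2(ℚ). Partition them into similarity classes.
3 classes: {M1, M3}, {M2}, {M4}

Characteristic polynomials: χ_{M1} = (x - 6)^2, χ_{M2} = (x - 4)^2, χ_{M3} = (x - 6)^2, χ_{M4} = (x - 4)^2.

{M1, M3}: invariant factors (x - 6)^2.

{M2}: invariant factors x - 4, x - 4.

{M4}: invariant factors (x - 4)^2.

Matrices are similar if and only if their invariant-factor lists agree; the partition into similarity classes is {M1, M3}, {M2}, {M4}.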